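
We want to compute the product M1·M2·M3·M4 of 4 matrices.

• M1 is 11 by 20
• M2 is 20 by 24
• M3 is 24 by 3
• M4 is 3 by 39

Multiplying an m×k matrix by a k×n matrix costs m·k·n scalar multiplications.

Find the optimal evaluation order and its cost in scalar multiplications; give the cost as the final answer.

3387

Adjacent pairs: M1M2 = 11·20·24 = 5280; M2M3 = 20·24·3 = 1440; M3M4 = 24·3·39 = 2808.
Length 3: M1..M3: k=1: 0+1440+11·20·3=2100; k=2: 5280+0+11·24·3=6072 → min 2100 | M2..M4: k=2: 0+2808+20·24·39=21528; k=3: 1440+0+20·3·39=3780 → min 3780.
Length 4: M1..M4: k=1: 0+3780+11·20·39=12360; k=2: 5280+2808+11·24·39=18384; k=3: 2100+0+11·3·39=3387 → min 3387.
Optimal parenthesization: ((M1·(M2·M3))·M4) with cost 3387.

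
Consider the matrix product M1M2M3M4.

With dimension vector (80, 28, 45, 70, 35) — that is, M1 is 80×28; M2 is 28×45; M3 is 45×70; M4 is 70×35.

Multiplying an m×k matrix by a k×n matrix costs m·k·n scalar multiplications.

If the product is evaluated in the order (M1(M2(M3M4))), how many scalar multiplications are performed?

(M3M4): 45×70 by 70×35 → 45×35, cost 45·70·35 = 110250
(M2(M3M4)): 28×45 by 45×35 → 28×35, cost 28·45·35 = 44100; cumulative 154350
(M1(M2(M3M4))): 80×28 by 28×35 → 80×35, cost 80·28·35 = 78400; cumulative 232750
Total: 232750 scalar multiplications.

232750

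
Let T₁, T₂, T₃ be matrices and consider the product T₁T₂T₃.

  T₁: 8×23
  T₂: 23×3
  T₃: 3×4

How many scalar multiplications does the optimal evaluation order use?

648

Order (T₁(T₂T₃)): (T₂T₃): 23×3 by 3×4 → 23×4, cost 23·3·4 = 276; (T₁(T₂T₃)): 8×23 by 23×4 → 8×4, cost 8·23·4 = 736; cumulative 1012. Total 1012.
Order ((T₁T₂)T₃): (T₁T₂): 8×23 by 23×3 → 8×3, cost 8·23·3 = 552; ((T₁T₂)T₃): 8×3 by 3×4 → 8×4, cost 8·3·4 = 96; cumulative 648. Total 648.
Minimum: 648.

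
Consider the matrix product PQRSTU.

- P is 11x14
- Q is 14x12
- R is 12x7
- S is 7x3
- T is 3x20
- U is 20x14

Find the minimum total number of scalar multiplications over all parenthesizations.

2520

Adjacent pairs: PQ = 11·14·12 = 1848; QR = 14·12·7 = 1176; RS = 12·7·3 = 252; ST = 7·3·20 = 420; TU = 3·20·14 = 840.
Length 3: P..R: k=1: 0+1176+11·14·7=2254; k=2: 1848+0+11·12·7=2772 → min 2254 | Q..S: k=2: 0+252+14·12·3=756; k=3: 1176+0+14·7·3=1470 → min 756 | R..T: k=3: 0+420+12·7·20=2100; k=4: 252+0+12·3·20=972 → min 972 | S..U: k=4: 0+840+7·3·14=1134; k=5: 420+0+7·20·14=2380 → min 1134.
Length 4: P..S: k=1: 0+756+11·14·3=1218; k=2: 1848+252+11·12·3=2496; k=3: 2254+0+11·7·3=2485 → min 1218 | Q..T: k=2: 0+972+14·12·20=4332; k=3: 1176+420+14·7·20=3556; k=4: 756+0+14·3·20=1596 → min 1596 | R..U: k=3: 0+1134+12·7·14=2310; k=4: 252+840+12·3·14=1596; k=5: 972+0+12·20·14=4332 → min 1596.
Length 5: P..T: k=1: 0+1596+11·14·20=4676; k=2: 1848+972+11·12·20=5460; k=3: 2254+420+11·7·20=4214; k=4: 1218+0+11·3·20=1878 → min 1878 | Q..U: k=2: 0+1596+14·12·14=3948; k=3: 1176+1134+14·7·14=3682; k=4: 756+840+14·3·14=2184; k=5: 1596+0+14·20·14=5516 → min 2184.
Length 6: P..U: k=1: 0+2184+11·14·14=4340; k=2: 1848+1596+11·12·14=5292; k=3: 2254+1134+11·7·14=4466; k=4: 1218+840+11·3·14=2520; k=5: 1878+0+11·20·14=4958 → min 2520.
Optimal order: ((P(Q(RS)))(TU)) with cost 2520.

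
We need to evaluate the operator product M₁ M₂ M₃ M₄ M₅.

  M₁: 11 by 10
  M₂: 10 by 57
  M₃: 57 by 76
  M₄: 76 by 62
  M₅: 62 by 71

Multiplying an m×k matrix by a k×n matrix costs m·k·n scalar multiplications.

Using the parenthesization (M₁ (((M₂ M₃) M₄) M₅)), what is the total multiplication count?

142270

(M₂ M₃): 10×57 by 57×76 → 10×76, cost 10·57·76 = 43320
((M₂ M₃) M₄): 10×76 by 76×62 → 10×62, cost 10·76·62 = 47120; cumulative 90440
(((M₂ M₃) M₄) M₅): 10×62 by 62×71 → 10×71, cost 10·62·71 = 44020; cumulative 134460
(M₁ (((M₂ M₃) M₄) M₅)): 11×10 by 10×71 → 11×71, cost 11·10·71 = 7810; cumulative 142270
Total: 142270 scalar multiplications.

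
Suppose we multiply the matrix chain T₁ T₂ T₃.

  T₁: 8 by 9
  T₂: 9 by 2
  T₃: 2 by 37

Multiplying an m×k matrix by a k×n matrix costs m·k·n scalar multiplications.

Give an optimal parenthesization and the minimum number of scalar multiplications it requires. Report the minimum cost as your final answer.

736

(T₁ (T₂ T₃)): cost 3330.
((T₁ T₂) T₃): cost 736.
Optimal: ((T₁ T₂) T₃) with cost 736.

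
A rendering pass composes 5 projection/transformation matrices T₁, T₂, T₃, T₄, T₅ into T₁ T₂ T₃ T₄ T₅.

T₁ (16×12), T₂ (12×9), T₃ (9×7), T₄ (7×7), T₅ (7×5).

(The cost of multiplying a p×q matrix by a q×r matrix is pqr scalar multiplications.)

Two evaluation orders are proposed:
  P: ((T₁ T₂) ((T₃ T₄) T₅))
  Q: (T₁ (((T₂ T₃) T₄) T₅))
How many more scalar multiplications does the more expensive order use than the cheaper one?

Order P = ((T₁ T₂) ((T₃ T₄) T₅)): (T₁ T₂): 16×12 by 12×9 → 16×9, cost 16·12·9 = 1728; (T₃ T₄): 9×7 by 7×7 → 9×7, cost 9·7·7 = 441; ((T₃ T₄) T₅): 9×7 by 7×5 → 9×5, cost 9·7·5 = 315; cumulative 756; ((T₁ T₂) ((T₃ T₄) T₅)): 16×9 by 9×5 → 16×5, cost 16·9·5 = 720; cumulative 3204. Total 3204.
Order Q = (T₁ (((T₂ T₃) T₄) T₅)): (T₂ T₃): 12×9 by 9×7 → 12×7, cost 12·9·7 = 756; ((T₂ T₃) T₄): 12×7 by 7×7 → 12×7, cost 12·7·7 = 588; cumulative 1344; (((T₂ T₃) T₄) T₅): 12×7 by 7×5 → 12×5, cost 12·7·5 = 420; cumulative 1764; (T₁ (((T₂ T₃) T₄) T₅)): 16×12 by 12×5 → 16×5, cost 16·12·5 = 960; cumulative 2724. Total 2724.
Difference: |3204 − 2724| = 480.

480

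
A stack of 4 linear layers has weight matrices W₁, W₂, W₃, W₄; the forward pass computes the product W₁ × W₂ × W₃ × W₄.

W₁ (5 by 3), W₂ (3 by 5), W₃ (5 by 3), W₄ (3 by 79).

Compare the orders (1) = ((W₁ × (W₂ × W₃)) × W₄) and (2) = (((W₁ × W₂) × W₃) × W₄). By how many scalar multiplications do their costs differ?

Order (1) = ((W₁ × (W₂ × W₃)) × W₄): (W₂ × W₃): 3×5 by 5×3 → 3×3, cost 3·5·3 = 45; (W₁ × (W₂ × W₃)): 5×3 by 3×3 → 5×3, cost 5·3·3 = 45; cumulative 90; ((W₁ × (W₂ × W₃)) × W₄): 5×3 by 3×79 → 5×79, cost 5·3·79 = 1185; cumulative 1275. Total 1275.
Order (2) = (((W₁ × W₂) × W₃) × W₄): (W₁ × W₂): 5×3 by 3×5 → 5×5, cost 5·3·5 = 75; ((W₁ × W₂) × W₃): 5×5 by 5×3 → 5×3, cost 5·5·3 = 75; cumulative 150; (((W₁ × W₂) × W₃) × W₄): 5×3 by 3×79 → 5×79, cost 5·3·79 = 1185; cumulative 1335. Total 1335.
Difference: |1275 − 1335| = 60.

60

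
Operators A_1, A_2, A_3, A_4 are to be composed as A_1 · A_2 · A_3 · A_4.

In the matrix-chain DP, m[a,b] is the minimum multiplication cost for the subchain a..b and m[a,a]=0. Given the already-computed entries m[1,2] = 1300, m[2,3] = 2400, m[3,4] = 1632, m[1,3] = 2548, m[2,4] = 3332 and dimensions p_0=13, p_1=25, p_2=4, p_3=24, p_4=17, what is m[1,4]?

3816

m[1,4] = min over k∈[1,3] of m[1,k]+m[k+1,4]+p_{0}·p_k·p_{4}.
k=1: 0 + 3332 + 13·25·17 = 8857; k=2: 1300 + 1632 + 13·4·17 = 3816; k=3: 2548 + 0 + 13·24·17 = 7852.
Minimum: 3816 at k=2.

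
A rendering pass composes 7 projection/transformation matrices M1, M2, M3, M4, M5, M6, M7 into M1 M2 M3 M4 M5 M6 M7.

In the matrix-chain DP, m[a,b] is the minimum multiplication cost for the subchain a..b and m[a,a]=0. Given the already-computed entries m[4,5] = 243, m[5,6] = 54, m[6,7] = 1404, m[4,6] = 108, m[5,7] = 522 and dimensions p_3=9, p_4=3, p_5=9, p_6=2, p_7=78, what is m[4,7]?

m[4,7] = min over k∈[4,6] of m[4,k]+m[k+1,7]+p_{3}·p_k·p_{7}.
k=4: 0 + 522 + 9·3·78 = 2628; k=5: 243 + 1404 + 9·9·78 = 7965; k=6: 108 + 0 + 9·2·78 = 1512.
Minimum: 1512 at k=6.

1512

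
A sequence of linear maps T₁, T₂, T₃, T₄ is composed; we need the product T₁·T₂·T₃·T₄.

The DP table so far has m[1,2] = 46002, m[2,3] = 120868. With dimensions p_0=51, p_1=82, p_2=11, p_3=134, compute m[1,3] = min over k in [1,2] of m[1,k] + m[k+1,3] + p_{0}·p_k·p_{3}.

121176

m[1,3] = min over k∈[1,2] of m[1,k]+m[k+1,3]+p_{0}·p_k·p_{3}.
k=1: 0 + 120868 + 51·82·134 = 681256; k=2: 46002 + 0 + 51·11·134 = 121176.
Minimum: 121176 at k=2.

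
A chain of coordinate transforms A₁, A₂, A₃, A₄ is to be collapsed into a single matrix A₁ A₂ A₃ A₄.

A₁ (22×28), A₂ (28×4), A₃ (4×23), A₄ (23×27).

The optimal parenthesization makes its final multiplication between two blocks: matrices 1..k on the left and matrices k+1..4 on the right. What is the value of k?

2

Adjacent pairs: A₁A₂ = 22·28·4 = 2464; A₂A₃ = 28·4·23 = 2576; A₃A₄ = 4·23·27 = 2484.
Length 3: A₁..A₃: k=1: 0+2576+22·28·23=16744; k=2: 2464+0+22·4·23=4488 → min 4488 | A₂..A₄: k=2: 0+2484+28·4·27=5508; k=3: 2576+0+28·23·27=19964 → min 5508.
Top-level splits: k=1: (A₁..A₁)·(A₂..A₄) → 0+5508+22·28·27 = 22140; k=2: (A₁..A₂)·(A₃..A₄) → 2464+2484+22·4·27 = 7324; k=3: (A₁..A₃)·(A₄..A₄) → 4488+0+22·23·27 = 18150.
Best split is after A₂, i.e. k = 2.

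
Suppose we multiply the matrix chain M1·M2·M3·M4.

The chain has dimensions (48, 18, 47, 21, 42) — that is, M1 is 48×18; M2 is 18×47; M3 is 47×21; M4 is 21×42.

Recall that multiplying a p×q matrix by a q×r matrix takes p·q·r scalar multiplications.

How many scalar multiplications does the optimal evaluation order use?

69930

Adjacent pairs: M1M2 = 48·18·47 = 40608; M2M3 = 18·47·21 = 17766; M3M4 = 47·21·42 = 41454.
Length 3: M1..M3: k=1: 0+17766+48·18·21=35910; k=2: 40608+0+48·47·21=87984 → min 35910 | M2..M4: k=2: 0+41454+18·47·42=76986; k=3: 17766+0+18·21·42=33642 → min 33642.
Length 4: M1..M4: k=1: 0+33642+48·18·42=69930; k=2: 40608+41454+48·47·42=176814; k=3: 35910+0+48·21·42=78246 → min 69930.
Optimal order: (M1·((M2·M3)·M4)) with cost 69930.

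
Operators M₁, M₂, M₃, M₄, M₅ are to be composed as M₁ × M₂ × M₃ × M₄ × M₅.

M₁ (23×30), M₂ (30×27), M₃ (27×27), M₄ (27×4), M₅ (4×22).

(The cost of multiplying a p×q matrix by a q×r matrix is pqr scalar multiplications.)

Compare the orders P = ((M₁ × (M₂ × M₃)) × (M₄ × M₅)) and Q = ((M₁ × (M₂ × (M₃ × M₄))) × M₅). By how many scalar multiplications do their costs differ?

Order P = ((M₁ × (M₂ × M₃)) × (M₄ × M₅)): (M₂ × M₃): 30×27 by 27×27 → 30×27, cost 30·27·27 = 21870; (M₁ × (M₂ × M₃)): 23×30 by 30×27 → 23×27, cost 23·30·27 = 18630; cumulative 40500; (M₄ × M₅): 27×4 by 4×22 → 27×22, cost 27·4·22 = 2376; ((M₁ × (M₂ × M₃)) × (M₄ × M₅)): 23×27 by 27×22 → 23×22, cost 23·27·22 = 13662; cumulative 56538. Total 56538.
Order Q = ((M₁ × (M₂ × (M₃ × M₄))) × M₅): (M₃ × M₄): 27×27 by 27×4 → 27×4, cost 27·27·4 = 2916; (M₂ × (M₃ × M₄)): 30×27 by 27×4 → 30×4, cost 30·27·4 = 3240; cumulative 6156; (M₁ × (M₂ × (M₃ × M₄))): 23×30 by 30×4 → 23×4, cost 23·30·4 = 2760; cumulative 8916; ((M₁ × (M₂ × (M₃ × M₄))) × M₅): 23×4 by 4×22 → 23×22, cost 23·4·22 = 2024; cumulative 10940. Total 10940.
Difference: |56538 − 10940| = 45598.

45598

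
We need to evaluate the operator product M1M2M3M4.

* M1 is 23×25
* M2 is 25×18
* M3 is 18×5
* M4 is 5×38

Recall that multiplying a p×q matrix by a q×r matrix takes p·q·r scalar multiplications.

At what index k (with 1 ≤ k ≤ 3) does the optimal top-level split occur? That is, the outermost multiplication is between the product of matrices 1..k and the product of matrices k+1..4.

3

Adjacent pairs: M1M2 = 23·25·18 = 10350; M2M3 = 25·18·5 = 2250; M3M4 = 18·5·38 = 3420.
Length 3: M1..M3: k=1: 0+2250+23·25·5=5125; k=2: 10350+0+23·18·5=12420 → min 5125 | M2..M4: k=2: 0+3420+25·18·38=20520; k=3: 2250+0+25·5·38=7000 → min 7000.
Top-level splits: k=1: (M1..M1)·(M2..M4) → 0+7000+23·25·38 = 28850; k=2: (M1..M2)·(M3..M4) → 10350+3420+23·18·38 = 29502; k=3: (M1..M3)·(M4..M4) → 5125+0+23·5·38 = 9495.
Best split is after M3, i.e. k = 3.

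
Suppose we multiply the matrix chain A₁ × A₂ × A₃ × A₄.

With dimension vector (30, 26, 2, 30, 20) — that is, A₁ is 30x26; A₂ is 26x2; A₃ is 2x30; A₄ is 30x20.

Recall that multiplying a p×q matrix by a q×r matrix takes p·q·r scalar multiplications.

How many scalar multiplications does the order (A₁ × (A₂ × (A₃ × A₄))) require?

(A₃ × A₄): 2×30 by 30×20 → 2×20, cost 2·30·20 = 1200
(A₂ × (A₃ × A₄)): 26×2 by 2×20 → 26×20, cost 26·2·20 = 1040; cumulative 2240
(A₁ × (A₂ × (A₃ × A₄))): 30×26 by 26×20 → 30×20, cost 30·26·20 = 15600; cumulative 17840
Total: 17840 scalar multiplications.

17840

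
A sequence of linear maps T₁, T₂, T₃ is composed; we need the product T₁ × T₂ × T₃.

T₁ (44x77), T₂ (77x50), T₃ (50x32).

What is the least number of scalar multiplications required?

Order (T₁ × (T₂ × T₃)): (T₂ × T₃): 77×50 by 50×32 → 77×32, cost 77·50·32 = 123200; (T₁ × (T₂ × T₃)): 44×77 by 77×32 → 44×32, cost 44·77·32 = 108416; cumulative 231616. Total 231616.
Order ((T₁ × T₂) × T₃): (T₁ × T₂): 44×77 by 77×50 → 44×50, cost 44·77·50 = 169400; ((T₁ × T₂) × T₃): 44×50 by 50×32 → 44×32, cost 44·50·32 = 70400; cumulative 239800. Total 239800.
Minimum: 231616.

231616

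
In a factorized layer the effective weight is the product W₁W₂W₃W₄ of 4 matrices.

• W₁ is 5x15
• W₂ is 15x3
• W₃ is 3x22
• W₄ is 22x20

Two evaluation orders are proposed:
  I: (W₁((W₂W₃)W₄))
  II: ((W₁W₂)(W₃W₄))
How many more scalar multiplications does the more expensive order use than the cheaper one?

Order I = (W₁((W₂W₃)W₄)): (W₂W₃): 15×3 by 3×22 → 15×22, cost 15·3·22 = 990; ((W₂W₃)W₄): 15×22 by 22×20 → 15×20, cost 15·22·20 = 6600; cumulative 7590; (W₁((W₂W₃)W₄)): 5×15 by 15×20 → 5×20, cost 5·15·20 = 1500; cumulative 9090. Total 9090.
Order II = ((W₁W₂)(W₃W₄)): (W₁W₂): 5×15 by 15×3 → 5×3, cost 5·15·3 = 225; (W₃W₄): 3×22 by 22×20 → 3×20, cost 3·22·20 = 1320; ((W₁W₂)(W₃W₄)): 5×3 by 3×20 → 5×20, cost 5·3·20 = 300; cumulative 1845. Total 1845.
Difference: |9090 − 1845| = 7245.

7245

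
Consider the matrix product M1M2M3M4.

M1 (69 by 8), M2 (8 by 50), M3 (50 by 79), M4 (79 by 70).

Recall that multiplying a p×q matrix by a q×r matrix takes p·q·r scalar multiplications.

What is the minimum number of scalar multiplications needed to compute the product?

114480

Adjacent pairs: M1M2 = 69·8·50 = 27600; M2M3 = 8·50·79 = 31600; M3M4 = 50·79·70 = 276500.
Length 3: M1..M3: k=1: 0+31600+69·8·79=75208; k=2: 27600+0+69·50·79=300150 → min 75208 | M2..M4: k=2: 0+276500+8·50·70=304500; k=3: 31600+0+8·79·70=75840 → min 75840.
Length 4: M1..M4: k=1: 0+75840+69·8·70=114480; k=2: 27600+276500+69·50·70=545600; k=3: 75208+0+69·79·70=456778 → min 114480.
Optimal order: (M1((M2M3)M4)) with cost 114480.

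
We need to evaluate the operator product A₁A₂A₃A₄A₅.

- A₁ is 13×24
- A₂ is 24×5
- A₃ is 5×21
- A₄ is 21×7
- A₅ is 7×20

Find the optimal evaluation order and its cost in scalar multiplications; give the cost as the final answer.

Adjacent pairs: A₁A₂ = 13·24·5 = 1560; A₂A₃ = 24·5·21 = 2520; A₃A₄ = 5·21·7 = 735; A₄A₅ = 21·7·20 = 2940.
Length 3: A₁..A₃: k=1: 0+2520+13·24·21=9072; k=2: 1560+0+13·5·21=2925 → min 2925 | A₂..A₄: k=2: 0+735+24·5·7=1575; k=3: 2520+0+24·21·7=6048 → min 1575 | A₃..A₅: k=3: 0+2940+5·21·20=5040; k=4: 735+0+5·7·20=1435 → min 1435.
Length 4: A₁..A₄: k=1: 0+1575+13·24·7=3759; k=2: 1560+735+13·5·7=2750; k=3: 2925+0+13·21·7=4836 → min 2750 | A₂..A₅: k=2: 0+1435+24·5·20=3835; k=3: 2520+2940+24·21·20=15540; k=4: 1575+0+24·7·20=4935 → min 3835.
Length 5: A₁..A₅: k=1: 0+3835+13·24·20=10075; k=2: 1560+1435+13·5·20=4295; k=3: 2925+2940+13·21·20=11325; k=4: 2750+0+13·7·20=4570 → min 4295.
Optimal parenthesization: ((A₁A₂)((A₃A₄)A₅)) with cost 4295.

4295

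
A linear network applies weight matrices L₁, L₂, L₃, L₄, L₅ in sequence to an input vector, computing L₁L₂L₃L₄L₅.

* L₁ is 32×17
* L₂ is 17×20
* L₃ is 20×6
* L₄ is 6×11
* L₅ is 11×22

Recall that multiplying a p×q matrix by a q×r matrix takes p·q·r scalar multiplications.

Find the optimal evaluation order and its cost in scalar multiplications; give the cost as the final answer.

Adjacent pairs: L₁L₂ = 32·17·20 = 10880; L₂L₃ = 17·20·6 = 2040; L₃L₄ = 20·6·11 = 1320; L₄L₅ = 6·11·22 = 1452.
Length 3: L₁..L₃: k=1: 0+2040+32·17·6=5304; k=2: 10880+0+32·20·6=14720 → min 5304 | L₂..L₄: k=2: 0+1320+17·20·11=5060; k=3: 2040+0+17·6·11=3162 → min 3162 | L₃..L₅: k=3: 0+1452+20·6·22=4092; k=4: 1320+0+20·11·22=6160 → min 4092.
Length 4: L₁..L₄: k=1: 0+3162+32·17·11=9146; k=2: 10880+1320+32·20·11=19240; k=3: 5304+0+32·6·11=7416 → min 7416 | L₂..L₅: k=2: 0+4092+17·20·22=11572; k=3: 2040+1452+17·6·22=5736; k=4: 3162+0+17·11·22=7276 → min 5736.
Length 5: L₁..L₅: k=1: 0+5736+32·17·22=17704; k=2: 10880+4092+32·20·22=29052; k=3: 5304+1452+32·6·22=10980; k=4: 7416+0+32·11·22=15160 → min 10980.
Optimal parenthesization: ((L₁(L₂L₃))(L₄L₅)) with cost 10980.

10980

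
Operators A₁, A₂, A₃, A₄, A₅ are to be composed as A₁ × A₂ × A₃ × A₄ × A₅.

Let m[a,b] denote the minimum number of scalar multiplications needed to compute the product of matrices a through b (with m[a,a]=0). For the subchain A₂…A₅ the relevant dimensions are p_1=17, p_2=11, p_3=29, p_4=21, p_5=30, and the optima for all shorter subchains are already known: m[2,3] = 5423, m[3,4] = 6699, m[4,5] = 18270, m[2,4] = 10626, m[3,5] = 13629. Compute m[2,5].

19239

m[2,5] = min over k∈[2,4] of m[2,k]+m[k+1,5]+p_{1}·p_k·p_{5}.
k=2: 0 + 13629 + 17·11·30 = 19239; k=3: 5423 + 18270 + 17·29·30 = 38483; k=4: 10626 + 0 + 17·21·30 = 21336.
Minimum: 19239 at k=2.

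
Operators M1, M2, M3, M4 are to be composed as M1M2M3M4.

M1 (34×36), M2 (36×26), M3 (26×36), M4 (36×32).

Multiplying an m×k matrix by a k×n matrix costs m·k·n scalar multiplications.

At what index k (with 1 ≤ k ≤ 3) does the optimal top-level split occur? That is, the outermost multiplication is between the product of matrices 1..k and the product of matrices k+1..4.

Adjacent pairs: M1M2 = 34·36·26 = 31824; M2M3 = 36·26·36 = 33696; M3M4 = 26·36·32 = 29952.
Length 3: M1..M3: k=1: 0+33696+34·36·36=77760; k=2: 31824+0+34·26·36=63648 → min 63648 | M2..M4: k=2: 0+29952+36·26·32=59904; k=3: 33696+0+36·36·32=75168 → min 59904.
Top-level splits: k=1: (M1..M1)·(M2..M4) → 0+59904+34·36·32 = 99072; k=2: (M1..M2)·(M3..M4) → 31824+29952+34·26·32 = 90064; k=3: (M1..M3)·(M4..M4) → 63648+0+34·36·32 = 102816.
Best split is after M2, i.e. k = 2.

2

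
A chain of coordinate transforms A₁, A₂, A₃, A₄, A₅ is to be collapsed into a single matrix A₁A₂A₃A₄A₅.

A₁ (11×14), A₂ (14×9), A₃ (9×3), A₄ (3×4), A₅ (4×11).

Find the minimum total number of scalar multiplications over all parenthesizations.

1335

Adjacent pairs: A₁A₂ = 11·14·9 = 1386; A₂A₃ = 14·9·3 = 378; A₃A₄ = 9·3·4 = 108; A₄A₅ = 3·4·11 = 132.
Length 3: A₁..A₃: k=1: 0+378+11·14·3=840; k=2: 1386+0+11·9·3=1683 → min 840 | A₂..A₄: k=2: 0+108+14·9·4=612; k=3: 378+0+14·3·4=546 → min 546 | A₃..A₅: k=3: 0+132+9·3·11=429; k=4: 108+0+9·4·11=504 → min 429.
Length 4: A₁..A₄: k=1: 0+546+11·14·4=1162; k=2: 1386+108+11·9·4=1890; k=3: 840+0+11·3·4=972 → min 972 | A₂..A₅: k=2: 0+429+14·9·11=1815; k=3: 378+132+14·3·11=972; k=4: 546+0+14·4·11=1162 → min 972.
Length 5: A₁..A₅: k=1: 0+972+11·14·11=2666; k=2: 1386+429+11·9·11=2904; k=3: 840+132+11·3·11=1335; k=4: 972+0+11·4·11=1456 → min 1335.
Optimal order: ((A₁(A₂A₃))(A₄A₅)) with cost 1335.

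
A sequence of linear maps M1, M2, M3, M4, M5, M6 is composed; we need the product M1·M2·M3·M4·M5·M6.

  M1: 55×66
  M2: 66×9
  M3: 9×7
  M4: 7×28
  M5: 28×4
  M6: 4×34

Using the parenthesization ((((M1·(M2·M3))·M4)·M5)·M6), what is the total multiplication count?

53988

(M2·M3): 66×9 by 9×7 → 66×7, cost 66·9·7 = 4158
(M1·(M2·M3)): 55×66 by 66×7 → 55×7, cost 55·66·7 = 25410; cumulative 29568
((M1·(M2·M3))·M4): 55×7 by 7×28 → 55×28, cost 55·7·28 = 10780; cumulative 40348
(((M1·(M2·M3))·M4)·M5): 55×28 by 28×4 → 55×4, cost 55·28·4 = 6160; cumulative 46508
((((M1·(M2·M3))·M4)·M5)·M6): 55×4 by 4×34 → 55×34, cost 55·4·34 = 7480; cumulative 53988
Total: 53988 scalar multiplications.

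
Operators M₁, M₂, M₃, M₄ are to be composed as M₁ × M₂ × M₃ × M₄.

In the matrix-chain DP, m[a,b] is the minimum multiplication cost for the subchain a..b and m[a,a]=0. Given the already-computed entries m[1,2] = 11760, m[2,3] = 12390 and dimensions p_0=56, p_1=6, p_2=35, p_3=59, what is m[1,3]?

32214

m[1,3] = min over k∈[1,2] of m[1,k]+m[k+1,3]+p_{0}·p_k·p_{3}.
k=1: 0 + 12390 + 56·6·59 = 32214; k=2: 11760 + 0 + 56·35·59 = 127400.
Minimum: 32214 at k=1.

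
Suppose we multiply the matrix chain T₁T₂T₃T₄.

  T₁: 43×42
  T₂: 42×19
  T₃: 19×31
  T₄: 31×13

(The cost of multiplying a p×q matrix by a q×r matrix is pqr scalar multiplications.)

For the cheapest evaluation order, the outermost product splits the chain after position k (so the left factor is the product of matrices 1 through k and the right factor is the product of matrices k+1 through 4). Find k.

1

Adjacent pairs: T₁T₂ = 43·42·19 = 34314; T₂T₃ = 42·19·31 = 24738; T₃T₄ = 19·31·13 = 7657.
Length 3: T₁..T₃: k=1: 0+24738+43·42·31=80724; k=2: 34314+0+43·19·31=59641 → min 59641 | T₂..T₄: k=2: 0+7657+42·19·13=18031; k=3: 24738+0+42·31·13=41664 → min 18031.
Top-level splits: k=1: (T₁..T₁)·(T₂..T₄) → 0+18031+43·42·13 = 41509; k=2: (T₁..T₂)·(T₃..T₄) → 34314+7657+43·19·13 = 52592; k=3: (T₁..T₃)·(T₄..T₄) → 59641+0+43·31·13 = 76970.
Best split is after T₁, i.e. k = 1.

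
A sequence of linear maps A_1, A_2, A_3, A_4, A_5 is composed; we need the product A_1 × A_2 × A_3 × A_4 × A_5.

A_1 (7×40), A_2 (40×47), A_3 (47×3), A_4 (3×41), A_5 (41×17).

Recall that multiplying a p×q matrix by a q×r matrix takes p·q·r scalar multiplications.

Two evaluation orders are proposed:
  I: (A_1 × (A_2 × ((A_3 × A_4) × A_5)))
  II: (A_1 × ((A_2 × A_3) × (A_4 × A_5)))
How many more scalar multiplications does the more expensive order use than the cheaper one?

Order I = (A_1 × (A_2 × ((A_3 × A_4) × A_5))): (A_3 × A_4): 47×3 by 3×41 → 47×41, cost 47·3·41 = 5781; ((A_3 × A_4) × A_5): 47×41 by 41×17 → 47×17, cost 47·41·17 = 32759; cumulative 38540; (A_2 × ((A_3 × A_4) × A_5)): 40×47 by 47×17 → 40×17, cost 40·47·17 = 31960; cumulative 70500; (A_1 × (A_2 × ((A_3 × A_4) × A_5))): 7×40 by 40×17 → 7×17, cost 7·40·17 = 4760; cumulative 75260. Total 75260.
Order II = (A_1 × ((A_2 × A_3) × (A_4 × A_5))): (A_2 × A_3): 40×47 by 47×3 → 40×3, cost 40·47·3 = 5640; (A_4 × A_5): 3×41 by 41×17 → 3×17, cost 3·41·17 = 2091; ((A_2 × A_3) × (A_4 × A_5)): 40×3 by 3×17 → 40×17, cost 40·3·17 = 2040; cumulative 9771; (A_1 × ((A_2 × A_3) × (A_4 × A_5))): 7×40 by 40×17 → 7×17, cost 7·40·17 = 4760; cumulative 14531. Total 14531.
Difference: |75260 − 14531| = 60729.

60729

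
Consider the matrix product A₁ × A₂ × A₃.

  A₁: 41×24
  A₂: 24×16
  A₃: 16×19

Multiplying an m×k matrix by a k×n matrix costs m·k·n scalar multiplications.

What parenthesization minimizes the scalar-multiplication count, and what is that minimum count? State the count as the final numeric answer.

25992

(A₁ × (A₂ × A₃)): cost 25992.
((A₁ × A₂) × A₃): cost 28208.
Optimal: (A₁ × (A₂ × A₃)) with cost 25992.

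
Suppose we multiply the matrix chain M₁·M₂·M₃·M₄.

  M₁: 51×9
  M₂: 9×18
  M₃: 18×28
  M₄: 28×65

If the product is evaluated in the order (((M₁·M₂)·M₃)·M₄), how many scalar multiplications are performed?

(M₁·M₂): 51×9 by 9×18 → 51×18, cost 51·9·18 = 8262
((M₁·M₂)·M₃): 51×18 by 18×28 → 51×28, cost 51·18·28 = 25704; cumulative 33966
(((M₁·M₂)·M₃)·M₄): 51×28 by 28×65 → 51×65, cost 51·28·65 = 92820; cumulative 126786
Total: 126786 scalar multiplications.

126786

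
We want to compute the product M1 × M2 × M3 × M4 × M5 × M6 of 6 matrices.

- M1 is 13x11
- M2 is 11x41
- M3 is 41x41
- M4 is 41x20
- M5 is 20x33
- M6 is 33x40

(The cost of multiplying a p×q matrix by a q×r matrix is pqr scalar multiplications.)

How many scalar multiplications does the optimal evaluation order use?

Adjacent pairs: M1M2 = 13·11·41 = 5863; M2M3 = 11·41·41 = 18491; M3M4 = 41·41·20 = 33620; M4M5 = 41·20·33 = 27060; M5M6 = 20·33·40 = 26400.
Length 3: M1..M3: k=1: 0+18491+13·11·41=24354; k=2: 5863+0+13·41·41=27716 → min 24354 | M2..M4: k=2: 0+33620+11·41·20=42640; k=3: 18491+0+11·41·20=27511 → min 27511 | M3..M5: k=3: 0+27060+41·41·33=82533; k=4: 33620+0+41·20·33=60680 → min 60680 | M4..M6: k=4: 0+26400+41·20·40=59200; k=5: 27060+0+41·33·40=81180 → min 59200.
Length 4: M1..M4: k=1: 0+27511+13·11·20=30371; k=2: 5863+33620+13·41·20=50143; k=3: 24354+0+13·41·20=35014 → min 30371 | M2..M5: k=2: 0+60680+11·41·33=75563; k=3: 18491+27060+11·41·33=60434; k=4: 27511+0+11·20·33=34771 → min 34771 | M3..M6: k=3: 0+59200+41·41·40=126440; k=4: 33620+26400+41·20·40=92820; k=5: 60680+0+41·33·40=114800 → min 92820.
Length 5: M1..M5: k=1: 0+34771+13·11·33=39490; k=2: 5863+60680+13·41·33=84132; k=3: 24354+27060+13·41·33=69003; k=4: 30371+0+13·20·33=38951 → min 38951 | M2..M6: k=2: 0+92820+11·41·40=110860; k=3: 18491+59200+11·41·40=95731; k=4: 27511+26400+11·20·40=62711; k=5: 34771+0+11·33·40=49291 → min 49291.
Length 6: M1..M6: k=1: 0+49291+13·11·40=55011; k=2: 5863+92820+13·41·40=120003; k=3: 24354+59200+13·41·40=104874; k=4: 30371+26400+13·20·40=67171; k=5: 38951+0+13·33·40=56111 → min 55011.
Optimal order: (M1 × ((((M2 × M3) × M4) × M5) × M6)) with cost 55011.

55011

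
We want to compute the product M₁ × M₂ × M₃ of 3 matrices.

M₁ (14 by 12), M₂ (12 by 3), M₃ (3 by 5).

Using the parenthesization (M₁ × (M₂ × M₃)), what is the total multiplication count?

(M₂ × M₃): 12×3 by 3×5 → 12×5, cost 12·3·5 = 180
(M₁ × (M₂ × M₃)): 14×12 by 12×5 → 14×5, cost 14·12·5 = 840; cumulative 1020
Total: 1020 scalar multiplications.

1020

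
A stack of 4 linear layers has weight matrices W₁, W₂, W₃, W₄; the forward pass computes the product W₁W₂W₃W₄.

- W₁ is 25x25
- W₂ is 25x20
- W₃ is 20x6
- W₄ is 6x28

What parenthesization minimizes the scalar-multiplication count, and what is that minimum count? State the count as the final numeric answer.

10950

Adjacent pairs: W₁W₂ = 25·25·20 = 12500; W₂W₃ = 25·20·6 = 3000; W₃W₄ = 20·6·28 = 3360.
Length 3: W₁..W₃: k=1: 0+3000+25·25·6=6750; k=2: 12500+0+25·20·6=15500 → min 6750 | W₂..W₄: k=2: 0+3360+25·20·28=17360; k=3: 3000+0+25·6·28=7200 → min 7200.
Length 4: W₁..W₄: k=1: 0+7200+25·25·28=24700; k=2: 12500+3360+25·20·28=29860; k=3: 6750+0+25·6·28=10950 → min 10950.
Optimal parenthesization: ((W₁(W₂W₃))W₄) with cost 10950.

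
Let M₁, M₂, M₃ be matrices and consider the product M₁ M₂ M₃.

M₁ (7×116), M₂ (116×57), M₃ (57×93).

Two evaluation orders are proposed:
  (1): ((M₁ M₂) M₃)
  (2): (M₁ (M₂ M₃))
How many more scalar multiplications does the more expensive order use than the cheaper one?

607041

Order (1) = ((M₁ M₂) M₃): (M₁ M₂): 7×116 by 116×57 → 7×57, cost 7·116·57 = 46284; ((M₁ M₂) M₃): 7×57 by 57×93 → 7×93, cost 7·57·93 = 37107; cumulative 83391. Total 83391.
Order (2) = (M₁ (M₂ M₃)): (M₂ M₃): 116×57 by 57×93 → 116×93, cost 116·57·93 = 614916; (M₁ (M₂ M₃)): 7×116 by 116×93 → 7×93, cost 7·116·93 = 75516; cumulative 690432. Total 690432.
Difference: |83391 − 690432| = 607041.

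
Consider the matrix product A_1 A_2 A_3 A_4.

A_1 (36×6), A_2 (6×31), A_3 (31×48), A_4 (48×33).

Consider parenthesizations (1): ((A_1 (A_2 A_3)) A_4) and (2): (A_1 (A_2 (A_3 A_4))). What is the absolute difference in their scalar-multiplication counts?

Order (1) = ((A_1 (A_2 A_3)) A_4): (A_2 A_3): 6×31 by 31×48 → 6×48, cost 6·31·48 = 8928; (A_1 (A_2 A_3)): 36×6 by 6×48 → 36×48, cost 36·6·48 = 10368; cumulative 19296; ((A_1 (A_2 A_3)) A_4): 36×48 by 48×33 → 36×33, cost 36·48·33 = 57024; cumulative 76320. Total 76320.
Order (2) = (A_1 (A_2 (A_3 A_4))): (A_3 A_4): 31×48 by 48×33 → 31×33, cost 31·48·33 = 49104; (A_2 (A_3 A_4)): 6×31 by 31×33 → 6×33, cost 6·31·33 = 6138; cumulative 55242; (A_1 (A_2 (A_3 A_4))): 36×6 by 6×33 → 36×33, cost 36·6·33 = 7128; cumulative 62370. Total 62370.
Difference: |76320 − 62370| = 13950.

13950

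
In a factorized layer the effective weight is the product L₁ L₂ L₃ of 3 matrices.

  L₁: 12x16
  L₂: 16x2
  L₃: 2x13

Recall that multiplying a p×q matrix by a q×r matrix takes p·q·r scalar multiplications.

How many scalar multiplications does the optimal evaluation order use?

Order (L₁ (L₂ L₃)): (L₂ L₃): 16×2 by 2×13 → 16×13, cost 16·2·13 = 416; (L₁ (L₂ L₃)): 12×16 by 16×13 → 12×13, cost 12·16·13 = 2496; cumulative 2912. Total 2912.
Order ((L₁ L₂) L₃): (L₁ L₂): 12×16 by 16×2 → 12×2, cost 12·16·2 = 384; ((L₁ L₂) L₃): 12×2 by 2×13 → 12×13, cost 12·2·13 = 312; cumulative 696. Total 696.
Minimum: 696.

696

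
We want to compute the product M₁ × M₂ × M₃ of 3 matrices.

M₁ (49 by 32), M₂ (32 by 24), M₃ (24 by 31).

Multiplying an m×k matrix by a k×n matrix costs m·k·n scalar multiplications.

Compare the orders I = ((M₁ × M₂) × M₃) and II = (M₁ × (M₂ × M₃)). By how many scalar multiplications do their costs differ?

1672

Order I = ((M₁ × M₂) × M₃): (M₁ × M₂): 49×32 by 32×24 → 49×24, cost 49·32·24 = 37632; ((M₁ × M₂) × M₃): 49×24 by 24×31 → 49×31, cost 49·24·31 = 36456; cumulative 74088. Total 74088.
Order II = (M₁ × (M₂ × M₃)): (M₂ × M₃): 32×24 by 24×31 → 32×31, cost 32·24·31 = 23808; (M₁ × (M₂ × M₃)): 49×32 by 32×31 → 49×31, cost 49·32·31 = 48608; cumulative 72416. Total 72416.
Difference: |74088 − 72416| = 1672.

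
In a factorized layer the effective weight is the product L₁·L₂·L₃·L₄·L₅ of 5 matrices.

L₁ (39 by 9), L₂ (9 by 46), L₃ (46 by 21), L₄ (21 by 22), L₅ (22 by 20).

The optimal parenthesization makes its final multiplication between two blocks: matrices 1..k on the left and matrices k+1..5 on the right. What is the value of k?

Adjacent pairs: L₁L₂ = 39·9·46 = 16146; L₂L₃ = 9·46·21 = 8694; L₃L₄ = 46·21·22 = 21252; L₄L₅ = 21·22·20 = 9240.
Length 3: L₁..L₃: k=1: 0+8694+39·9·21=16065; k=2: 16146+0+39·46·21=53820 → min 16065 | L₂..L₄: k=2: 0+21252+9·46·22=30360; k=3: 8694+0+9·21·22=12852 → min 12852 | L₃..L₅: k=3: 0+9240+46·21·20=28560; k=4: 21252+0+46·22·20=41492 → min 28560.
Length 4: L₁..L₄: k=1: 0+12852+39·9·22=20574; k=2: 16146+21252+39·46·22=76866; k=3: 16065+0+39·21·22=34083 → min 20574 | L₂..L₅: k=2: 0+28560+9·46·20=36840; k=3: 8694+9240+9·21·20=21714; k=4: 12852+0+9·22·20=16812 → min 16812.
Top-level splits: k=1: (L₁..L₁)·(L₂..L₅) → 0+16812+39·9·20 = 23832; k=2: (L₁..L₂)·(L₃..L₅) → 16146+28560+39·46·20 = 80586; k=3: (L₁..L₃)·(L₄..L₅) → 16065+9240+39·21·20 = 41685; k=4: (L₁..L₄)·(L₅..L₅) → 20574+0+39·22·20 = 37734.
Best split is after L₁, i.e. k = 1.

1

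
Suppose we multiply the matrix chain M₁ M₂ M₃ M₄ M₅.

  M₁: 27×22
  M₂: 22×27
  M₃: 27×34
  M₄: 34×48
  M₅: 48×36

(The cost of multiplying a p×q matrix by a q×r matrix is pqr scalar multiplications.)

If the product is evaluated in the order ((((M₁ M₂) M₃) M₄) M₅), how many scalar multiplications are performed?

(M₁ M₂): 27×22 by 22×27 → 27×27, cost 27·22·27 = 16038
((M₁ M₂) M₃): 27×27 by 27×34 → 27×34, cost 27·27·34 = 24786; cumulative 40824
(((M₁ M₂) M₃) M₄): 27×34 by 34×48 → 27×48, cost 27·34·48 = 44064; cumulative 84888
((((M₁ M₂) M₃) M₄) M₅): 27×48 by 48×36 → 27×36, cost 27·48·36 = 46656; cumulative 131544
Total: 131544 scalar multiplications.

131544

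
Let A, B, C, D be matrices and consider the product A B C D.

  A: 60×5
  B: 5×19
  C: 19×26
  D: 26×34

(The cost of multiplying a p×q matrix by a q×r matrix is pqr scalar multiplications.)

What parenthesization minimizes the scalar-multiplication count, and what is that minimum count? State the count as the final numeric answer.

17090

Adjacent pairs: AB = 60·5·19 = 5700; BC = 5·19·26 = 2470; CD = 19·26·34 = 16796.
Length 3: A..C: k=1: 0+2470+60·5·26=10270; k=2: 5700+0+60·19·26=35340 → min 10270 | B..D: k=2: 0+16796+5·19·34=20026; k=3: 2470+0+5·26·34=6890 → min 6890.
Length 4: A..D: k=1: 0+6890+60·5·34=17090; k=2: 5700+16796+60·19·34=61256; k=3: 10270+0+60·26·34=63310 → min 17090.
Optimal parenthesization: (A ((B C) D)) with cost 17090.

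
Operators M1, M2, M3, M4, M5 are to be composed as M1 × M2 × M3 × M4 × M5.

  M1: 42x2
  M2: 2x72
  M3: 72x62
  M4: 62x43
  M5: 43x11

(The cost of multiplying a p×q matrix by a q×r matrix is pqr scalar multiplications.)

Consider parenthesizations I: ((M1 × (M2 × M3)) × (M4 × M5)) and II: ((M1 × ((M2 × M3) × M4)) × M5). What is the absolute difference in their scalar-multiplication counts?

34368

Order I = ((M1 × (M2 × M3)) × (M4 × M5)): (M2 × M3): 2×72 by 72×62 → 2×62, cost 2·72·62 = 8928; (M1 × (M2 × M3)): 42×2 by 2×62 → 42×62, cost 42·2·62 = 5208; cumulative 14136; (M4 × M5): 62×43 by 43×11 → 62×11, cost 62·43·11 = 29326; ((M1 × (M2 × M3)) × (M4 × M5)): 42×62 by 62×11 → 42×11, cost 42·62·11 = 28644; cumulative 72106. Total 72106.
Order II = ((M1 × ((M2 × M3) × M4)) × M5): (M2 × M3): 2×72 by 72×62 → 2×62, cost 2·72·62 = 8928; ((M2 × M3) × M4): 2×62 by 62×43 → 2×43, cost 2·62·43 = 5332; cumulative 14260; (M1 × ((M2 × M3) × M4)): 42×2 by 2×43 → 42×43, cost 42·2·43 = 3612; cumulative 17872; ((M1 × ((M2 × M3) × M4)) × M5): 42×43 by 43×11 → 42×11, cost 42·43·11 = 19866; cumulative 37738. Total 37738.
Difference: |72106 − 37738| = 34368.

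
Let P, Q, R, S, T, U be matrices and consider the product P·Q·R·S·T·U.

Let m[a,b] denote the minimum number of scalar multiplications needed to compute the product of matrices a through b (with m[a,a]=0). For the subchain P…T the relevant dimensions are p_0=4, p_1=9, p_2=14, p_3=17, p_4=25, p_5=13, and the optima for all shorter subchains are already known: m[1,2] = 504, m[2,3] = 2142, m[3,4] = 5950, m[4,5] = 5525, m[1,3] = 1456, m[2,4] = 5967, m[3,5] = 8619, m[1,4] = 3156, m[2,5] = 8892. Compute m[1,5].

m[1,5] = min over k∈[1,4] of m[1,k]+m[k+1,5]+p_{0}·p_k·p_{5}.
k=1: 0 + 8892 + 4·9·13 = 9360; k=2: 504 + 8619 + 4·14·13 = 9851; k=3: 1456 + 5525 + 4·17·13 = 7865; k=4: 3156 + 0 + 4·25·13 = 4456.
Minimum: 4456 at k=4.

4456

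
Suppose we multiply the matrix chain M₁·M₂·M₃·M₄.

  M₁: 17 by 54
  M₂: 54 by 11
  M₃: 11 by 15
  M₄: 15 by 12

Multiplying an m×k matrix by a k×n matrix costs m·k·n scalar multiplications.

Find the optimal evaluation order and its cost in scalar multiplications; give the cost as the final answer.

14322

Adjacent pairs: M₁M₂ = 17·54·11 = 10098; M₂M₃ = 54·11·15 = 8910; M₃M₄ = 11·15·12 = 1980.
Length 3: M₁..M₃: k=1: 0+8910+17·54·15=22680; k=2: 10098+0+17·11·15=12903 → min 12903 | M₂..M₄: k=2: 0+1980+54·11·12=9108; k=3: 8910+0+54·15·12=18630 → min 9108.
Length 4: M₁..M₄: k=1: 0+9108+17·54·12=20124; k=2: 10098+1980+17·11·12=14322; k=3: 12903+0+17·15·12=15963 → min 14322.
Optimal parenthesization: ((M₁·M₂)·(M₃·M₄)) with cost 14322.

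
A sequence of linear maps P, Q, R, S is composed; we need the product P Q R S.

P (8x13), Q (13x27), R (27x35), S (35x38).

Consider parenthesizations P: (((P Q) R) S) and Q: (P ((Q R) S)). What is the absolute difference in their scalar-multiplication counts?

Order P = (((P Q) R) S): (P Q): 8×13 by 13×27 → 8×27, cost 8·13·27 = 2808; ((P Q) R): 8×27 by 27×35 → 8×35, cost 8·27·35 = 7560; cumulative 10368; (((P Q) R) S): 8×35 by 35×38 → 8×38, cost 8·35·38 = 10640; cumulative 21008. Total 21008.
Order Q = (P ((Q R) S)): (Q R): 13×27 by 27×35 → 13×35, cost 13·27·35 = 12285; ((Q R) S): 13×35 by 35×38 → 13×38, cost 13·35·38 = 17290; cumulative 29575; (P ((Q R) S)): 8×13 by 13×38 → 8×38, cost 8·13·38 = 3952; cumulative 33527. Total 33527.
Difference: |21008 − 33527| = 12519.

12519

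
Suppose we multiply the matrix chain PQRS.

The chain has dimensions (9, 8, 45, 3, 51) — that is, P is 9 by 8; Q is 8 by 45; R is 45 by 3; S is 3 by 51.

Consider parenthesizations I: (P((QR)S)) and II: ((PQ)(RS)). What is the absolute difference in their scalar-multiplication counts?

24804

Order I = (P((QR)S)): (QR): 8×45 by 45×3 → 8×3, cost 8·45·3 = 1080; ((QR)S): 8×3 by 3×51 → 8×51, cost 8·3·51 = 1224; cumulative 2304; (P((QR)S)): 9×8 by 8×51 → 9×51, cost 9·8·51 = 3672; cumulative 5976. Total 5976.
Order II = ((PQ)(RS)): (PQ): 9×8 by 8×45 → 9×45, cost 9·8·45 = 3240; (RS): 45×3 by 3×51 → 45×51, cost 45·3·51 = 6885; ((PQ)(RS)): 9×45 by 45×51 → 9×51, cost 9·45·51 = 20655; cumulative 30780. Total 30780.
Difference: |5976 − 30780| = 24804.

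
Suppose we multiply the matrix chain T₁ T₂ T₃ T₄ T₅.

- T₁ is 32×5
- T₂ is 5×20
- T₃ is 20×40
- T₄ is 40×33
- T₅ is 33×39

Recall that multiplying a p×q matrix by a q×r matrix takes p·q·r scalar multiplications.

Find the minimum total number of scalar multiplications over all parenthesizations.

23275

Adjacent pairs: T₁T₂ = 32·5·20 = 3200; T₂T₃ = 5·20·40 = 4000; T₃T₄ = 20·40·33 = 26400; T₄T₅ = 40·33·39 = 51480.
Length 3: T₁..T₃: k=1: 0+4000+32·5·40=10400; k=2: 3200+0+32·20·40=28800 → min 10400 | T₂..T₄: k=2: 0+26400+5·20·33=29700; k=3: 4000+0+5·40·33=10600 → min 10600 | T₃..T₅: k=3: 0+51480+20·40·39=82680; k=4: 26400+0+20·33·39=52140 → min 52140.
Length 4: T₁..T₄: k=1: 0+10600+32·5·33=15880; k=2: 3200+26400+32·20·33=50720; k=3: 10400+0+32·40·33=52640 → min 15880 | T₂..T₅: k=2: 0+52140+5·20·39=56040; k=3: 4000+51480+5·40·39=63280; k=4: 10600+0+5·33·39=17035 → min 17035.
Length 5: T₁..T₅: k=1: 0+17035+32·5·39=23275; k=2: 3200+52140+32·20·39=80300; k=3: 10400+51480+32·40·39=111800; k=4: 15880+0+32·33·39=57064 → min 23275.
Optimal order: (T₁ (((T₂ T₃) T₄) T₅)) with cost 23275.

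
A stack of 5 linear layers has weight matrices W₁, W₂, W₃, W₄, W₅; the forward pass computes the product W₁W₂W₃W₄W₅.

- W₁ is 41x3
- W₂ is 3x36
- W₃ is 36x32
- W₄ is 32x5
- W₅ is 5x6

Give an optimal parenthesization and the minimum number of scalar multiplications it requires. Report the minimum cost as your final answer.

Adjacent pairs: W₁W₂ = 41·3·36 = 4428; W₂W₃ = 3·36·32 = 3456; W₃W₄ = 36·32·5 = 5760; W₄W₅ = 32·5·6 = 960.
Length 3: W₁..W₃: k=1: 0+3456+41·3·32=7392; k=2: 4428+0+41·36·32=51660 → min 7392 | W₂..W₄: k=2: 0+5760+3·36·5=6300; k=3: 3456+0+3·32·5=3936 → min 3936 | W₃..W₅: k=3: 0+960+36·32·6=7872; k=4: 5760+0+36·5·6=6840 → min 6840.
Length 4: W₁..W₄: k=1: 0+3936+41·3·5=4551; k=2: 4428+5760+41·36·5=17568; k=3: 7392+0+41·32·5=13952 → min 4551 | W₂..W₅: k=2: 0+6840+3·36·6=7488; k=3: 3456+960+3·32·6=4992; k=4: 3936+0+3·5·6=4026 → min 4026.
Length 5: W₁..W₅: k=1: 0+4026+41·3·6=4764; k=2: 4428+6840+41·36·6=20124; k=3: 7392+960+41·32·6=16224; k=4: 4551+0+41·5·6=5781 → min 4764.
Optimal parenthesization: (W₁(((W₂W₃)W₄)W₅)) with cost 4764.

4764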